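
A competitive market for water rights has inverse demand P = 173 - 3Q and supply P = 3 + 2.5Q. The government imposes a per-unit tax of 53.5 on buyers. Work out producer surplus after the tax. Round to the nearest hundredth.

Without the tax, 173 - 3Q = 3 + 2.5Q so Q* = 30.9091 and P* = 80.2727.
A tax on buyers shifts demand down by 53.5: (173 - 53.5) - 3Q = 3 + 2.5Q, so Q_t = 21.1818. Buyers pay P_b = 109.4545; sellers receive P_s = P_b - 53.5 = 55.9545.
Producer surplus is the triangle above supply below P_s: (1/2)(21.1818)(55.9545 - 3) = 560.8368.

560.84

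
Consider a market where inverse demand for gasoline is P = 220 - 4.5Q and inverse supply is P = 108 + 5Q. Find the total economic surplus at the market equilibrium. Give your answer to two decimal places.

Setting demand equal to supply, 112 = 9.5Q, so Q* = 11.7895 and P* = 166.9474.
CS = (1/2)(11.7895)(53.0526) = 312.7313 and PS = (1/2)(11.7895)(58.9474) = 347.4792, so total surplus = 660.2105.

660.21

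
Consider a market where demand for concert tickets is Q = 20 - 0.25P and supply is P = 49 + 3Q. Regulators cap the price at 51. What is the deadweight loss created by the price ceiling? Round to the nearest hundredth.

Rewriting demand in inverse form: P = 80 - 4Q.
Free-market equilibrium: 80 - 4Q = 49 + 3Q gives Q* = 4.4286, P* = 62.2857.
At P = 51, sellers supply (51 - 49)/3 = 0.6667 while buyers want more, so the quantity traded is 0.6667 at price 51.
At Q = 0.6667 the demand price is 77.3333 and the supply price is 51. Deadweight loss is the triangle between the curves from 0.6667 to 4.4286: (1/2)(77.3333 - 51)(4.4286 - 0.6667) = 49.5317.

49.53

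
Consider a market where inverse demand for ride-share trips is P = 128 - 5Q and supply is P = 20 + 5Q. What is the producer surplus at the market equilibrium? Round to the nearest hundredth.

291.60

Equilibrium: 128 - 5Q = 20 + 5Q, so Q* = 10.8 and P* = 74.
PS is the area between P* and the supply curve from 0 to Q*: (1/2)(10.8)(54) = 291.6.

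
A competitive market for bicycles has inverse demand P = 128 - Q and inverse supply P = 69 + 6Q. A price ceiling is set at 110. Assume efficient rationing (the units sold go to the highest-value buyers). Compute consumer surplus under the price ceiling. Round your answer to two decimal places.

Free-market equilibrium: 128 - Q = 69 + 6Q gives Q* = 8.4286, P* = 119.5714.
At P = 110, sellers supply (110 - 69)/6 = 6.8333 while buyers want more, so the quantity traded is 6.8333 at price 110.
The demand price at Q = 6.8333 is 121.1667. CS is the trapezoid between demand and 110 over [0, 6.8333]: (1/2)[(128 - 110) + (121.1667 - 110)](6.8333) = 99.6528.

99.65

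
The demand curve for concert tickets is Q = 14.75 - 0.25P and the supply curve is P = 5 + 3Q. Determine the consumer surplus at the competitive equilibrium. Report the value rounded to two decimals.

119.02

Rewriting demand in inverse form: P = 59 - 4Q.
Equilibrium: 59 - 4Q = 5 + 3Q, so Q* = 7.7143 and P* = 28.1429.
The demand choke price is 59, so CS = (1/2)(Q*)(59 - P*) = (1/2)(7.7143)(30.8571) = 119.0204.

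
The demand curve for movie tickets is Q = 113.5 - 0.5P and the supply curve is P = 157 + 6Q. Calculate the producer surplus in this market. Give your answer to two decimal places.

Rewriting demand in inverse form: P = 227 - 2Q.
Set 227 - 2Q = 157 + 6Q, which gives 70 = 8Q, so Q* = 8.75 and P* = 227 - 2(8.75) = 209.5.
The supply curve's price intercept is 157, so PS = (1/2)(Q*)(P* - 157) = (1/2)(8.75)(52.5) = 229.6875.

229.69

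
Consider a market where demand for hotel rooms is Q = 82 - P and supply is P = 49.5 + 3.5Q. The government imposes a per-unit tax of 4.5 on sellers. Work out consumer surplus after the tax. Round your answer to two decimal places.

Rewriting demand in inverse form: P = 82 - Q.
Without the tax, 82 - Q = 49.5 + 3.5Q so Q* = 7.2222 and P* = 74.7778.
A tax on sellers shifts supply up by 4.5: 82 - Q = 49.5 + 3.5Q + 4.5, so Q_t = 6.2222. Buyers pay P_b = 75.7778; sellers receive P_s = P_b - 4.5 = 71.2778.
CS = (1/2)(Q_t)(82 - P_b) = (1/2)(6.2222)(6.2222) = 19.358.

19.36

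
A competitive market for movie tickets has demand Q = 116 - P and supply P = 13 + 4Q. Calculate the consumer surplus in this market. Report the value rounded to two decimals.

212.18

Rewriting demand in inverse form: P = 116 - Q.
Equilibrium: 116 - Q = 13 + 4Q, so Q* = 20.6 and P* = 95.4.
Consumer surplus is the triangle under demand above P*: (1/2)(20.6)(116 - 95.4) = (1/2)(20.6)(20.6) = 212.18.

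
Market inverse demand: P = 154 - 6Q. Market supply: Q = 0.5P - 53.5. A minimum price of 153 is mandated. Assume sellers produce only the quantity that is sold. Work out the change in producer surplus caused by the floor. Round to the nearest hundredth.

-26.88

Rewriting supply in inverse form: P = 107 + 2Q.
Free-market equilibrium: 154 - 6Q = 107 + 2Q gives Q* = 5.875, P* = 118.75.
At P = 153, buyers demand (154 - 153)/6 = 0.1667 while sellers would supply more, so the quantity traded is 0.1667 at price 153.
PS goes from (1/2)(5.875)(11.75) = 34.5156 to 7.6389 (computed as (153 - 107)(0.1667) - (1/2)(2)(0.1667)^2), a change of -26.8767.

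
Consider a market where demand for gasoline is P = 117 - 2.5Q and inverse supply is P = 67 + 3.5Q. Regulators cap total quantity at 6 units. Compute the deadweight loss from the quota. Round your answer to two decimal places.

Without the quota, 117 - 2.5Q = 67 + 3.5Q gives Q* = 8.3333.
At Q = 6 the demand price is 117 - 2.5(6) = 102 and the supply price is 67 + 3.5(6) = 88.
Deadweight loss is the triangle between the curves from 6 to 8.3333: (1/2)(102 - 88)(8.3333 - 6) = 16.3333.

16.33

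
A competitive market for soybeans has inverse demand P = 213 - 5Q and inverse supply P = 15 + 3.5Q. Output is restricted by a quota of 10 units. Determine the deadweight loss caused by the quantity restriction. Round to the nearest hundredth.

751.12

Unrestricted equilibrium: Q* = (213 - 15)/(5 + 3.5) = 23.2941.
At Q = 10 the demand price is 213 - 5(10) = 163 and the supply price is 15 + 3.5(10) = 50.
DWL = (1/2)(gap between curves at 10) x (Q* - 10) = (1/2)(113)(13.2941) = 751.1176.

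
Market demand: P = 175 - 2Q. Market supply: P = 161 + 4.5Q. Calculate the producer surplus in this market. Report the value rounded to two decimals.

Equilibrium: 175 - 2Q = 161 + 4.5Q, so Q* = 2.1538 and P* = 170.6923.
Producer surplus is the triangle above supply below P*: (1/2)(2.1538)(170.6923 - 161) = (1/2)(2.1538)(9.6923) = 10.4379.

10.44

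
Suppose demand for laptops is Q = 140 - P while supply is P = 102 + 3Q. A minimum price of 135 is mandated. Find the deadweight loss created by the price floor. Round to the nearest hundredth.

40.50

Rewriting demand in inverse form: P = 140 - Q.
Without the control, 140 - Q = 102 + 3Q so Q* = 9.5 and P* = 130.5.
At P = 135, buyers demand (140 - 135)/1 = 5 while sellers would supply more, so the quantity traded is 5 at price 135.
The lost-trades triangle has base Q* - 5 = 4.5 and height equal to the gap between the curves at Q = 5, which is 135 - 117 = 18. DWL = (1/2)(4.5)(18) = 40.5.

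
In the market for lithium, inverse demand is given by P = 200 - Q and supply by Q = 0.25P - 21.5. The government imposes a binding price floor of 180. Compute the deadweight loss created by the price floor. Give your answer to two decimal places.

Rewriting supply in inverse form: P = 86 + 4Q.
Free-market equilibrium: 200 - Q = 86 + 4Q gives Q* = 22.8, P* = 177.2.
At P = 180, buyers demand (200 - 180)/1 = 20 while sellers would supply more, so the quantity traded is 20 at price 180.
At Q = 20 the demand price is 180 and the supply price is 166. Deadweight loss is the triangle between the curves from 20 to 22.8: (1/2)(180 - 166)(22.8 - 20) = 19.6.

19.60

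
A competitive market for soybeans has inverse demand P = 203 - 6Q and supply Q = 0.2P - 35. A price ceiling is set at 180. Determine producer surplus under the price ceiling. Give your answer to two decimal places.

Rewriting supply in inverse form: P = 175 + 5Q.
Without the control, 203 - 6Q = 175 + 5Q so Q* = 2.5455 and P* = 187.7273.
At P = 180, sellers supply (180 - 175)/5 = 1 while buyers want more, so the quantity traded is 1 at price 180.
PS is the triangle above supply below 180: (1/2)(1)(180 - 175) = 2.5.

2.50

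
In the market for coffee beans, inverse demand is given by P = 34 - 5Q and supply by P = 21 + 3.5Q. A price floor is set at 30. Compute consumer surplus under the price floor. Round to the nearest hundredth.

Without the control, 34 - 5Q = 21 + 3.5Q so Q* = 1.5294 and P* = 26.3529.
At the floor price 30, quantity demanded is (34 - 30)/5 = 0.8; demand is the short side, so Q = 0.8 trades at P = 30.
CS is the triangle under demand above 30: (1/2)(0.8)(34 - 30) = 1.6.

1.60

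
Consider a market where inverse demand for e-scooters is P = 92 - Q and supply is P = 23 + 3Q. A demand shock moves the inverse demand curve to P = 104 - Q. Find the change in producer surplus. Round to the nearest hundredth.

168.75

Initial equilibrium: Q_0 = 17.25, P_0 = 74.75; CS_0 = (1/2)(17.25)(17.25) = 148.7812, PS_0 = (1/2)(17.25)(51.75) = 446.3438.
New equilibrium: 104 - Q = 23 + 3Q gives Q_1 = 20.25, P_1 = 83.75; CS_1 = 205.0312, PS_1 = 615.0938.
Change in producer surplus = 615.0938 - 446.3438 = 168.75.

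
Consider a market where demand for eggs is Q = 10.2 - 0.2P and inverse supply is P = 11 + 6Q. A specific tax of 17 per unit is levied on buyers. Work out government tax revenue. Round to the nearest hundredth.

Rewriting demand in inverse form: P = 51 - 5Q.
Pre-tax equilibrium: 51 - 5Q = 11 + 6Q gives Q* = 3.6364, P* = 32.8182.
A tax on buyers shifts demand down by 17: (51 - 17) - 5Q = 11 + 6Q, so Q_t = 2.0909. Buyers pay P_b = 40.5455; sellers receive P_s = P_b - 17 = 23.5455.
Revenue is the tax times quantity traded: 17 x 2.0909 = 35.5455.

35.55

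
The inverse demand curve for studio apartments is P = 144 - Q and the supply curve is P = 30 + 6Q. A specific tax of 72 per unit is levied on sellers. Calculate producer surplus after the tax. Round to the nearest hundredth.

Pre-tax equilibrium: 144 - Q = 30 + 6Q gives Q* = 16.2857, P* = 127.7143.
With the tax, sellers need 72 more per unit: 144 - Q = 30 + 6Q + 72, so Q_t = 6. Buyers pay P_b = 138; sellers receive P_s = P_b - 72 = 66.
PS = (1/2)(Q_t)(P_s - 30) = (1/2)(6)(36) = 108.

108.00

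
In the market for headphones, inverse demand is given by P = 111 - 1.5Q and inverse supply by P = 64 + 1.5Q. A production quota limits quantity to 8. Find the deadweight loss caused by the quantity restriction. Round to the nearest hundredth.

88.17

Without the quota, 111 - 1.5Q = 64 + 1.5Q gives Q* = 15.6667.
At Q = 8 the demand price is 111 - 1.5(8) = 99 and the supply price is 64 + 1.5(8) = 76.
Deadweight loss is the triangle between the curves from 8 to 15.6667: (1/2)(99 - 76)(15.6667 - 8) = 88.1667.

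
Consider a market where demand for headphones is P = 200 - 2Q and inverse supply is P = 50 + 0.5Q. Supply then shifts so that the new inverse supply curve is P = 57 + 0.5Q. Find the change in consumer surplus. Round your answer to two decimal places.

Initial equilibrium: Q_0 = 60, P_0 = 80; CS_0 = (1/2)(60)(120) = 3600, PS_0 = (1/2)(60)(30) = 900.
New equilibrium: 200 - 2Q = 57 + 0.5Q gives Q_1 = 57.2, P_1 = 85.6; CS_1 = 3271.84, PS_1 = 817.96.
Change in consumer surplus = 3271.84 - 3600 = -328.16.

-328.16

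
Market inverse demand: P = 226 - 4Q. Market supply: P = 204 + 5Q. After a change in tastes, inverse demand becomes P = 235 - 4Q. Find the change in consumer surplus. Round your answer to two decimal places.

11.78

Initial equilibrium: Q_0 = 2.4444, P_0 = 216.2222; CS_0 = (1/2)(2.4444)(9.7778) = 11.9506, PS_0 = (1/2)(2.4444)(12.2222) = 14.9383.
New equilibrium: 235 - 4Q = 204 + 5Q gives Q_1 = 3.4444, P_1 = 221.2222; CS_1 = 23.7284, PS_1 = 29.6605.
Change in consumer surplus = 23.7284 - 11.9506 = 11.7778.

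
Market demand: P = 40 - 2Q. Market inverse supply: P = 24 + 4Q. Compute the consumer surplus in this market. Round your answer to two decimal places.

Set 40 - 2Q = 24 + 4Q, which gives 16 = 6Q, so Q* = 2.6667 and P* = 40 - 2(2.6667) = 34.6667.
The demand choke price is 40, so CS = (1/2)(Q*)(40 - P*) = (1/2)(2.6667)(5.3333) = 7.1111.

7.11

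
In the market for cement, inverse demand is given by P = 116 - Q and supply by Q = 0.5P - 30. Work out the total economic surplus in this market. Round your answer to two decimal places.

522.67

Rewriting supply in inverse form: P = 60 + 2Q.
Set 116 - Q = 60 + 2Q, which gives 56 = 3Q, so Q* = 18.6667 and P* = 116 - (18.6667) = 97.3333.
Total surplus is the full triangle between the curves from 0 to Q*: (1/2)(18.6667)(116 - 60) = 522.6667.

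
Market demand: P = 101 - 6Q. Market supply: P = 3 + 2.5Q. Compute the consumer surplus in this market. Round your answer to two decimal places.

Set 101 - 6Q = 3 + 2.5Q, which gives 98 = 8.5Q, so Q* = 11.5294 and P* = 101 - 6(11.5294) = 31.8235.
CS is the area between the demand curve and P* from 0 to Q*: (1/2)(11.5294)(69.1765) = 398.782.

398.78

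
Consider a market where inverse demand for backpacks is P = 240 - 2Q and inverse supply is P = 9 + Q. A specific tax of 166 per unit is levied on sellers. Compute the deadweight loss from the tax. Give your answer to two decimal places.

Pre-tax equilibrium: 240 - 2Q = 9 + Q gives Q* = 77, P* = 86.
A tax on sellers shifts supply up by 166: 240 - 2Q = 9 + Q + 166, so Q_t = 21.6667. Buyers pay P_b = 196.6667; sellers receive P_s = P_b - 166 = 30.6667.
Deadweight loss is the triangle between the curves from Q_t to Q*: (1/2)(77 - 21.6667)(166) = 4592.6667.

4592.67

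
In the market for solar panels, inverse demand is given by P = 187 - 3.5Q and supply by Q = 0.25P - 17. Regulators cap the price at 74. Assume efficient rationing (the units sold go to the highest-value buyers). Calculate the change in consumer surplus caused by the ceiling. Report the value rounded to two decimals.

Rewriting supply in inverse form: P = 68 + 4Q.
Without the control, 187 - 3.5Q = 68 + 4Q so Q* = 15.8667 and P* = 131.4667.
At P = 74, sellers supply (74 - 68)/4 = 1.5 while buyers want more, so the quantity traded is 1.5 at price 74.
CS goes from (1/2)(15.8667)(55.5333) = 440.5644 to 165.5625 (computed as (187 - 74)(1.5) - (1/2)(3.5)(1.5)^2), a change of -275.0019.

-275.00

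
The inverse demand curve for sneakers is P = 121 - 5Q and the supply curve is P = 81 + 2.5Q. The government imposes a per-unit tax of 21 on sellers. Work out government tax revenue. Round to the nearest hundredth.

Without the tax, 121 - 5Q = 81 + 2.5Q so Q* = 5.3333 and P* = 94.3333.
A tax on sellers shifts supply up by 21: 121 - 5Q = 81 + 2.5Q + 21, so Q_t = 2.5333. Buyers pay P_b = 108.3333; sellers receive P_s = P_b - 21 = 87.3333.
Tax revenue = t x Q_t = 21 x 2.5333 = 53.2.

53.20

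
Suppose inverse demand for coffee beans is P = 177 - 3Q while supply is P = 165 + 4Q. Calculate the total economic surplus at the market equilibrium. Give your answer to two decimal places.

Setting demand equal to supply, 12 = 7Q, so Q* = 1.7143 and P* = 171.8571.
CS = (1/2)(1.7143)(5.1429) = 4.4082 and PS = (1/2)(1.7143)(6.8571) = 5.8776, so total surplus = 10.2857.

10.29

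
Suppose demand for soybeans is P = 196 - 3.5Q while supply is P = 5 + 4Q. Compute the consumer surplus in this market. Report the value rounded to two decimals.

Set 196 - 3.5Q = 5 + 4Q, which gives 191 = 7.5Q, so Q* = 25.4667 and P* = 196 - 3.5(25.4667) = 106.8667.
CS is the area between the demand curve and P* from 0 to Q*: (1/2)(25.4667)(89.1333) = 1134.9644.

1134.96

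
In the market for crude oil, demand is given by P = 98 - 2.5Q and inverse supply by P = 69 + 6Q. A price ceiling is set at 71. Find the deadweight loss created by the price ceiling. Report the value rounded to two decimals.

40.28

Without the control, 98 - 2.5Q = 69 + 6Q so Q* = 3.4118 and P* = 89.4706.
At the ceiling price 71, quantity supplied is (71 - 69)/6 = 0.3333; supply is the short side, so Q = 0.3333 trades at P = 71.
The lost-trades triangle has base Q* - 0.3333 = 3.0784 and height equal to the gap between the curves at Q = 0.3333, which is 97.1667 - 71 = 26.1667. DWL = (1/2)(3.0784)(26.1667) = 40.2761.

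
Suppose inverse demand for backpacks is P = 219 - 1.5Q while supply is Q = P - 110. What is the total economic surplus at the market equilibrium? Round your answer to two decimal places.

Rewriting supply in inverse form: P = 110 + Q.
Equilibrium: 219 - 1.5Q = 110 + Q, so Q* = 43.6 and P* = 153.6.
CS = (1/2)(43.6)(65.4) = 1425.72 and PS = (1/2)(43.6)(43.6) = 950.48, so total surplus = 2376.2.

2376.20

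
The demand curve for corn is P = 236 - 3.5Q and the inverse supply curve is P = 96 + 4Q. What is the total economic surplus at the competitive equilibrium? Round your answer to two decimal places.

Setting demand equal to supply, 140 = 7.5Q, so Q* = 18.6667 and P* = 170.6667.
CS = (1/2)(18.6667)(65.3333) = 609.7778 and PS = (1/2)(18.6667)(74.6667) = 696.8889, so total surplus = 1306.6667.

1306.67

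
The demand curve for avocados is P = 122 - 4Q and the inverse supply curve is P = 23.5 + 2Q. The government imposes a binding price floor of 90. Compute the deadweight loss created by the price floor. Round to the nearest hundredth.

Free-market equilibrium: 122 - 4Q = 23.5 + 2Q gives Q* = 16.4167, P* = 56.3333.
At P = 90, buyers demand (122 - 90)/4 = 8 while sellers would supply more, so the quantity traded is 8 at price 90.
The lost-trades triangle has base Q* - 8 = 8.4167 and height equal to the gap between the curves at Q = 8, which is 90 - 39.5 = 50.5. DWL = (1/2)(8.4167)(50.5) = 212.5208.

212.52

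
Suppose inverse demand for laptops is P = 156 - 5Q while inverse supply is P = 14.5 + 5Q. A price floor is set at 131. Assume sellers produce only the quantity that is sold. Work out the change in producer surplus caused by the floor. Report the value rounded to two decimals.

Without the control, 156 - 5Q = 14.5 + 5Q so Q* = 14.15 and P* = 85.25.
At P = 131, buyers demand (156 - 131)/5 = 5 while sellers would supply more, so the quantity traded is 5 at price 131.
PS goes from (1/2)(14.15)(70.75) = 500.5562 to 520 (computed as (131 - 14.5)(5) - (1/2)(5)(5)^2), a change of 19.4438.

19.44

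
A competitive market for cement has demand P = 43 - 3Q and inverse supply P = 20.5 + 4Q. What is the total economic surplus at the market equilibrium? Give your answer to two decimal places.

36.16

Setting demand equal to supply, 22.5 = 7Q, so Q* = 3.2143 and P* = 33.3571.
CS = (1/2)(3.2143)(9.6429) = 15.4974 and PS = (1/2)(3.2143)(12.8571) = 20.6633, so total surplus = 36.1607.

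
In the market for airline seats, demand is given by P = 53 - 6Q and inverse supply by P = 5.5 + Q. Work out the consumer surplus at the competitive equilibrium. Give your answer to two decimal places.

Set 53 - 6Q = 5.5 + Q, which gives 47.5 = 7Q, so Q* = 6.7857 and P* = 53 - 6(6.7857) = 12.2857.
The demand choke price is 53, so CS = (1/2)(Q*)(53 - P*) = (1/2)(6.7857)(40.7143) = 138.1378.

138.14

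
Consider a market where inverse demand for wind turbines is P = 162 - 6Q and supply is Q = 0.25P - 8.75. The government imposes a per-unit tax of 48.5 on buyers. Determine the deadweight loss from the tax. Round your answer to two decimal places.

Rewriting supply in inverse form: P = 35 + 4Q.
Pre-tax equilibrium: 162 - 6Q = 35 + 4Q gives Q* = 12.7, P* = 85.8.
With the tax, buyers' net willingness to pay falls by 48.5: (162 - 48.5) - 6Q = 35 + 4Q, so Q_t = 7.85. Buyers pay P_b = 114.9; sellers receive P_s = P_b - 48.5 = 66.4.
Deadweight loss is the triangle between the curves from Q_t to Q*: (1/2)(12.7 - 7.85)(48.5) = 117.6125.

117.61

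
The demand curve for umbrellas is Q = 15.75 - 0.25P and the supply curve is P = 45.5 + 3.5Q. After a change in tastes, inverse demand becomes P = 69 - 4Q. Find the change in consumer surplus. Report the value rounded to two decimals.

Rewriting demand in inverse form: P = 63 - 4Q.
Initial equilibrium: Q_0 = 2.3333, P_0 = 53.6667; CS_0 = (1/2)(2.3333)(9.3333) = 10.8889, PS_0 = (1/2)(2.3333)(8.1667) = 9.5278.
New equilibrium: 69 - 4Q = 45.5 + 3.5Q gives Q_1 = 3.1333, P_1 = 56.4667; CS_1 = 19.6356, PS_1 = 17.1811.
Change in consumer surplus = 19.6356 - 10.8889 = 8.7467.

8.75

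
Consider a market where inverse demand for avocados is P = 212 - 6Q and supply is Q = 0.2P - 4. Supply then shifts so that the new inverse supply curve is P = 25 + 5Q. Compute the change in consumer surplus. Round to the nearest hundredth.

Rewriting supply in inverse form: P = 20 + 5Q.
Initial equilibrium: Q_0 = 17.4545, P_0 = 107.2727; CS_0 = (1/2)(17.4545)(104.7273) = 913.9835, PS_0 = (1/2)(17.4545)(87.2727) = 761.6529.
New equilibrium: 212 - 6Q = 25 + 5Q gives Q_1 = 17, P_1 = 110; CS_1 = 867, PS_1 = 722.5.
Change in consumer surplus = 867 - 913.9835 = -46.9835.

-46.98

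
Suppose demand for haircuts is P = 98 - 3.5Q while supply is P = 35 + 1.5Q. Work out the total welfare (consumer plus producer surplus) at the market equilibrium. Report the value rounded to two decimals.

Equilibrium: 98 - 3.5Q = 35 + 1.5Q, so Q* = 12.6 and P* = 53.9.
Total surplus is the full triangle between the curves from 0 to Q*: (1/2)(12.6)(98 - 35) = 396.9.

396.90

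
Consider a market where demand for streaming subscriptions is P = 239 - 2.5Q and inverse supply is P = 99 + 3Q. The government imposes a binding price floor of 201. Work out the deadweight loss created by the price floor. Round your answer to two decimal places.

Without the control, 239 - 2.5Q = 99 + 3Q so Q* = 25.4545 and P* = 175.3636.
At the floor price 201, quantity demanded is (239 - 201)/2.5 = 15.2; demand is the short side, so Q = 15.2 trades at P = 201.
The lost-trades triangle has base Q* - 15.2 = 10.2545 and height equal to the gap between the curves at Q = 15.2, which is 201 - 144.6 = 56.4. DWL = (1/2)(10.2545)(56.4) = 289.1782.

289.18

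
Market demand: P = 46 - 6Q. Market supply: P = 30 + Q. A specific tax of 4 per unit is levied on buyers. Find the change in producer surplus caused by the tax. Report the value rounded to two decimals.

-1.14

Pre-tax equilibrium: 46 - 6Q = 30 + Q gives Q* = 2.2857, P* = 32.2857.
A tax on buyers shifts demand down by 4: (46 - 4) - 6Q = 30 + Q, so Q_t = 1.7143. Buyers pay P_b = 35.7143; sellers receive P_s = P_b - 4 = 31.7143.
Producers lose the trapezoid between P_s and P* out to Q_t plus the triangle from Q_t to Q*: change in PS = 1.4694 - 2.6122 = -1.1429.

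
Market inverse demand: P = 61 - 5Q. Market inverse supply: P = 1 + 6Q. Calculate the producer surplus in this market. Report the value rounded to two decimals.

Setting demand equal to supply, 60 = 11Q, so Q* = 5.4545 and P* = 33.7273.
Producer surplus is the triangle above supply below P*: (1/2)(5.4545)(33.7273 - 1) = (1/2)(5.4545)(32.7273) = 89.2562.

89.26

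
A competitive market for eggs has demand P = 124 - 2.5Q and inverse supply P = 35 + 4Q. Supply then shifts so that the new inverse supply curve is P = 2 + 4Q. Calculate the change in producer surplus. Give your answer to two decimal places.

329.61

Initial equilibrium: Q_0 = 13.6923, P_0 = 89.7692; CS_0 = (1/2)(13.6923)(34.2308) = 234.3491, PS_0 = (1/2)(13.6923)(54.7692) = 374.9586.
New equilibrium: 124 - 2.5Q = 2 + 4Q gives Q_1 = 18.7692, P_1 = 77.0769; CS_1 = 440.355, PS_1 = 704.568.
Change in producer surplus = 704.568 - 374.9586 = 329.6095.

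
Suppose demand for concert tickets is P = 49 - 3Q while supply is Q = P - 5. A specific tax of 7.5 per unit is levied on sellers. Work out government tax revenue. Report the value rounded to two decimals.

Rewriting supply in inverse form: P = 5 + Q.
Pre-tax equilibrium: 49 - 3Q = 5 + Q gives Q* = 11, P* = 16.
A tax on sellers shifts supply up by 7.5: 49 - 3Q = 5 + Q + 7.5, so Q_t = 9.125. Buyers pay P_b = 21.625; sellers receive P_s = P_b - 7.5 = 14.125.
Revenue is the tax times quantity traded: 7.5 x 9.125 = 68.4375.

68.44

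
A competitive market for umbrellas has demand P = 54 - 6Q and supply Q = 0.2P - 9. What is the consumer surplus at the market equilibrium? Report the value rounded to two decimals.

2.01

Rewriting supply in inverse form: P = 45 + 5Q.
Setting demand equal to supply, 9 = 11Q, so Q* = 0.8182 and P* = 49.0909.
The demand choke price is 54, so CS = (1/2)(Q*)(54 - P*) = (1/2)(0.8182)(4.9091) = 2.0083.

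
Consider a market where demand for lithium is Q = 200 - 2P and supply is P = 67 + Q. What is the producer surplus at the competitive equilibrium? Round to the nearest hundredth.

242.00

Rewriting demand in inverse form: P = 100 - 0.5Q.
Equilibrium: 100 - 0.5Q = 67 + Q, so Q* = 22 and P* = 89.
Producer surplus is the triangle above supply below P*: (1/2)(22)(89 - 67) = (1/2)(22)(22) = 242.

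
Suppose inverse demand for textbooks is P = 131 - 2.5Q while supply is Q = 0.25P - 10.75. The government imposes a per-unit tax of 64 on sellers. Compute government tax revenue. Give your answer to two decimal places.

236.31

Rewriting supply in inverse form: P = 43 + 4Q.
Pre-tax equilibrium: 131 - 2.5Q = 43 + 4Q gives Q* = 13.5385, P* = 97.1538.
A tax on sellers shifts supply up by 64: 131 - 2.5Q = 43 + 4Q + 64, so Q_t = 3.6923. Buyers pay P_b = 121.7692; sellers receive P_s = P_b - 64 = 57.7692.
Tax revenue = t x Q_t = 64 x 3.6923 = 236.3077.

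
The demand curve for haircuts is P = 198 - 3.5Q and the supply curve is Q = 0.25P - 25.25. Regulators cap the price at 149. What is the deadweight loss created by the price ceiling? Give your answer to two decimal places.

Rewriting supply in inverse form: P = 101 + 4Q.
Without the control, 198 - 3.5Q = 101 + 4Q so Q* = 12.9333 and P* = 152.7333.
At P = 149, sellers supply (149 - 101)/4 = 12 while buyers want more, so the quantity traded is 12 at price 149.
At Q = 12 the demand price is 156 and the supply price is 149. Deadweight loss is the triangle between the curves from 12 to 12.9333: (1/2)(156 - 149)(12.9333 - 12) = 3.2667.

3.27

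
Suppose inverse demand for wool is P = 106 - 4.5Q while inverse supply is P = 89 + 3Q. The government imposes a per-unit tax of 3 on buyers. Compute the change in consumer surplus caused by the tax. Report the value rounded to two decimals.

Without the tax, 106 - 4.5Q = 89 + 3Q so Q* = 2.2667 and P* = 95.8.
A tax on buyers shifts demand down by 3: (106 - 3) - 4.5Q = 89 + 3Q, so Q_t = 1.8667. Buyers pay P_b = 97.6; sellers receive P_s = P_b - 3 = 94.6.
Consumers lose the trapezoid between P* and P_b out to Q_t plus the triangle from Q_t to Q*: change in CS = 7.84 - 11.56 = -3.72.

-3.72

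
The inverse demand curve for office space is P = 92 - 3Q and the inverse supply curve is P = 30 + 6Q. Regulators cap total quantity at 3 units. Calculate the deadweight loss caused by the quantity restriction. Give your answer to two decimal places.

Without the quota, 92 - 3Q = 30 + 6Q gives Q* = 6.8889.
At Q = 3 the demand price is 92 - 3(3) = 83 and the supply price is 30 + 6(3) = 48.
DWL = (1/2)(gap between curves at 3) x (Q* - 3) = (1/2)(35)(3.8889) = 68.0556.

68.06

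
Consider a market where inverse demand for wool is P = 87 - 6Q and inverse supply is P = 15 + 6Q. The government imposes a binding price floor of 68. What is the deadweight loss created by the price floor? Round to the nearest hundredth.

48.17

Without the control, 87 - 6Q = 15 + 6Q so Q* = 6 and P* = 51.
At the floor price 68, quantity demanded is (87 - 68)/6 = 3.1667; demand is the short side, so Q = 3.1667 trades at P = 68.
At Q = 3.1667 the demand price is 68 and the supply price is 34. Deadweight loss is the triangle between the curves from 3.1667 to 6: (1/2)(68 - 34)(6 - 3.1667) = 48.1667.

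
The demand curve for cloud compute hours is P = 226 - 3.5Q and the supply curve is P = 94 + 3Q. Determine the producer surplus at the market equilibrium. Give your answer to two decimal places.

Setting demand equal to supply, 132 = 6.5Q, so Q* = 20.3077 and P* = 154.9231.
PS is the area between P* and the supply curve from 0 to Q*: (1/2)(20.3077)(60.9231) = 618.6036.

618.60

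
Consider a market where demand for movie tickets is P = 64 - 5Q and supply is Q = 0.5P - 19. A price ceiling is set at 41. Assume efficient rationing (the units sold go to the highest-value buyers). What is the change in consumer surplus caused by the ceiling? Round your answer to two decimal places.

-5.61

Rewriting supply in inverse form: P = 38 + 2Q.
Free-market equilibrium: 64 - 5Q = 38 + 2Q gives Q* = 3.7143, P* = 45.4286.
At P = 41, sellers supply (41 - 38)/2 = 1.5 while buyers want more, so the quantity traded is 1.5 at price 41.
CS goes from (1/2)(3.7143)(18.5714) = 34.4898 to 28.875 (computed as (64 - 41)(1.5) - (1/2)(5)(1.5)^2), a change of -5.6148.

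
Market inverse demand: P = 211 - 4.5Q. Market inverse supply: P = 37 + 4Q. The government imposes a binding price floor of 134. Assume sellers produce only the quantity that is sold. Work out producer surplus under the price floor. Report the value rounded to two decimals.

1074.20

Free-market equilibrium: 211 - 4.5Q = 37 + 4Q gives Q* = 20.4706, P* = 118.8824.
At the floor price 134, quantity demanded is (211 - 134)/4.5 = 17.1111; demand is the short side, so Q = 17.1111 trades at P = 134.
The supply price at Q = 17.1111 is 105.4444. PS is the trapezoid between 134 and supply over [0, 17.1111]: (1/2)[(134 - 37) + (134 - 105.4444)](17.1111) = 1074.1975.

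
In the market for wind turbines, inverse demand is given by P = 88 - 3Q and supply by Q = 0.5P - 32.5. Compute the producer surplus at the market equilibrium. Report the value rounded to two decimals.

Rewriting supply in inverse form: P = 65 + 2Q.
Setting demand equal to supply, 23 = 5Q, so Q* = 4.6 and P* = 74.2.
The supply curve's price intercept is 65, so PS = (1/2)(Q*)(P* - 65) = (1/2)(4.6)(9.2) = 21.16.

21.16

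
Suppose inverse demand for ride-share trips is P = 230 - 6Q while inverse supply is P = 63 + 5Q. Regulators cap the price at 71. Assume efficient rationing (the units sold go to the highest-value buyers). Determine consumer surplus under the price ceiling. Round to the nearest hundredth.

Free-market equilibrium: 230 - 6Q = 63 + 5Q gives Q* = 15.1818, P* = 138.9091.
At P = 71, sellers supply (71 - 63)/5 = 1.6 while buyers want more, so the quantity traded is 1.6 at price 71.
The demand price at Q = 1.6 is 220.4. CS is the trapezoid between demand and 71 over [0, 1.6]: (1/2)[(230 - 71) + (220.4 - 71)](1.6) = 246.72.

246.72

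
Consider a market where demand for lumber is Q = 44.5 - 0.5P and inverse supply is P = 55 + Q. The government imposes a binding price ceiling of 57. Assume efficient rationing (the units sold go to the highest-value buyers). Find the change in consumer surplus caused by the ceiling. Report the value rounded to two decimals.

Rewriting demand in inverse form: P = 89 - 2Q.
Free-market equilibrium: 89 - 2Q = 55 + Q gives Q* = 11.3333, P* = 66.3333.
At P = 57, sellers supply (57 - 55)/1 = 2 while buyers want more, so the quantity traded is 2 at price 57.
CS goes from (1/2)(11.3333)(22.6667) = 128.4444 to 60 (computed as (89 - 57)(2) - (1/2)(2)(2)^2), a change of -68.4444.

-68.44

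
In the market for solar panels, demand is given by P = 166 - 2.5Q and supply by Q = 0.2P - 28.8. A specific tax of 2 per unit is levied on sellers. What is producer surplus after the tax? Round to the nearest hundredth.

17.78

Rewriting supply in inverse form: P = 144 + 5Q.
Pre-tax equilibrium: 166 - 2.5Q = 144 + 5Q gives Q* = 2.9333, P* = 158.6667.
A tax on sellers shifts supply up by 2: 166 - 2.5Q = 144 + 5Q + 2, so Q_t = 2.6667. Buyers pay P_b = 159.3333; sellers receive P_s = P_b - 2 = 157.3333.
PS = (1/2)(Q_t)(P_s - 144) = (1/2)(2.6667)(13.3333) = 17.7778.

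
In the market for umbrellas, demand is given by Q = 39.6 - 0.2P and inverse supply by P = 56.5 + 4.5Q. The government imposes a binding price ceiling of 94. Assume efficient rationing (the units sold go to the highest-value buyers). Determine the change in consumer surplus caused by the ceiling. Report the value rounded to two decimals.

Rewriting demand in inverse form: P = 198 - 5Q.
Without the control, 198 - 5Q = 56.5 + 4.5Q so Q* = 14.8947 and P* = 123.5263.
At the ceiling price 94, quantity supplied is (94 - 56.5)/4.5 = 8.3333; supply is the short side, so Q = 8.3333 trades at P = 94.
CS goes from (1/2)(14.8947)(74.4737) = 554.633 to 693.0556 (computed as (198 - 94)(8.3333) - (1/2)(5)(8.3333)^2), a change of 138.4226.

138.42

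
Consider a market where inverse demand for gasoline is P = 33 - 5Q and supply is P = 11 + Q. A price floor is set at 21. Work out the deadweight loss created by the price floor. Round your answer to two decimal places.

4.81

Free-market equilibrium: 33 - 5Q = 11 + Q gives Q* = 3.6667, P* = 14.6667.
At the floor price 21, quantity demanded is (33 - 21)/5 = 2.4; demand is the short side, so Q = 2.4 trades at P = 21.
At Q = 2.4 the demand price is 21 and the supply price is 13.4. Deadweight loss is the triangle between the curves from 2.4 to 3.6667: (1/2)(21 - 13.4)(3.6667 - 2.4) = 4.8133.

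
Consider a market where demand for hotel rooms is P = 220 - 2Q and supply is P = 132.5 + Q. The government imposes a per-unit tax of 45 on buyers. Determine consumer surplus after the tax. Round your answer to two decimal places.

Pre-tax equilibrium: 220 - 2Q = 132.5 + Q gives Q* = 29.1667, P* = 161.6667.
With the tax, buyers' net willingness to pay falls by 45: (220 - 45) - 2Q = 132.5 + Q, so Q_t = 14.1667. Buyers pay P_b = 191.6667; sellers receive P_s = P_b - 45 = 146.6667.
CS = (1/2)(Q_t)(220 - P_b) = (1/2)(14.1667)(28.3333) = 200.6944.

200.69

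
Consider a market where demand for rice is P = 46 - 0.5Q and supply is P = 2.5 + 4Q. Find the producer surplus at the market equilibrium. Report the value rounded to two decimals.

186.89

Set 46 - 0.5Q = 2.5 + 4Q, which gives 43.5 = 4.5Q, so Q* = 9.6667 and P* = 46 - 0.5(9.6667) = 41.1667.
PS is the area between P* and the supply curve from 0 to Q*: (1/2)(9.6667)(38.6667) = 186.8889.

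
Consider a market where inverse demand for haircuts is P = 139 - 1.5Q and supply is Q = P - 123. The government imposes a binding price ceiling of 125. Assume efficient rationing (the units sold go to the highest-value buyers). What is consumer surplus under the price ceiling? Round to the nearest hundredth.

Rewriting supply in inverse form: P = 123 + Q.
Without the control, 139 - 1.5Q = 123 + Q so Q* = 6.4 and P* = 129.4.
At the ceiling price 125, quantity supplied is (125 - 123)/1 = 2; supply is the short side, so Q = 2 trades at P = 125.
The demand price at Q = 2 is 136. CS is the trapezoid between demand and 125 over [0, 2]: (1/2)[(139 - 125) + (136 - 125)](2) = 25.

25.00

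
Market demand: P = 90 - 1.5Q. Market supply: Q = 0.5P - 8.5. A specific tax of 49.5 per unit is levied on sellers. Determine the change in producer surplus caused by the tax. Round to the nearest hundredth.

Rewriting supply in inverse form: P = 17 + 2Q.
Pre-tax equilibrium: 90 - 1.5Q = 17 + 2Q gives Q* = 20.8571, P* = 58.7143.
A tax on sellers shifts supply up by 49.5: 90 - 1.5Q = 17 + 2Q + 49.5, so Q_t = 6.7143. Buyers pay P_b = 79.9286; sellers receive P_s = P_b - 49.5 = 30.4286.
Producers lose the trapezoid between P_s and P* out to Q_t plus the triangle from Q_t to Q*: change in PS = 45.0816 - 435.0204 = -389.9388.

-389.94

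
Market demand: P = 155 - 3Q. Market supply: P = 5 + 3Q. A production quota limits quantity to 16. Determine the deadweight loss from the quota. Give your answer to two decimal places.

243.00

Without the quota, 155 - 3Q = 5 + 3Q gives Q* = 25.
At Q = 16 the demand price is 155 - 3(16) = 107 and the supply price is 5 + 3(16) = 53.
DWL = (1/2)(gap between curves at 16) x (Q* - 16) = (1/2)(54)(9) = 243.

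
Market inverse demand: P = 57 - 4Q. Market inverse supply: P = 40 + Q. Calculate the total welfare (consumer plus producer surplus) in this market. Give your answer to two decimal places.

28.90

Set 57 - 4Q = 40 + Q, which gives 17 = 5Q, so Q* = 3.4 and P* = 57 - 4(3.4) = 43.4.
Total surplus is the full triangle between the curves from 0 to Q*: (1/2)(3.4)(57 - 40) = 28.9.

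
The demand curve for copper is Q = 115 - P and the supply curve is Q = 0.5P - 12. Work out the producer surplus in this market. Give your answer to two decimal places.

Rewriting demand in inverse form: P = 115 - Q.
Rewriting supply in inverse form: P = 24 + 2Q.
Set 115 - Q = 24 + 2Q, which gives 91 = 3Q, so Q* = 30.3333 and P* = 115 - (30.3333) = 84.6667.
The supply curve's price intercept is 24, so PS = (1/2)(Q*)(P* - 24) = (1/2)(30.3333)(60.6667) = 920.1111.

920.11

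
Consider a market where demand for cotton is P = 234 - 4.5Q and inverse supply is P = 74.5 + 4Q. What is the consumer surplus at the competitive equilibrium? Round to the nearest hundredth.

Equilibrium: 234 - 4.5Q = 74.5 + 4Q, so Q* = 18.7647 and P* = 149.5588.
Consumer surplus is the triangle under demand above P*: (1/2)(18.7647)(234 - 149.5588) = (1/2)(18.7647)(84.4412) = 792.2569.

792.26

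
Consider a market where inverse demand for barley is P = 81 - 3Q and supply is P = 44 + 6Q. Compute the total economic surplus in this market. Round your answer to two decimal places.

Equilibrium: 81 - 3Q = 44 + 6Q, so Q* = 4.1111 and P* = 68.6667.
CS = (1/2)(4.1111)(12.3333) = 25.3519 and PS = (1/2)(4.1111)(24.6667) = 50.7037, so total surplus = 76.0556.

76.06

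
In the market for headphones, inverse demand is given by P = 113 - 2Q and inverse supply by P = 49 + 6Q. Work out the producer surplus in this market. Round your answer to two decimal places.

192.00

Set 113 - 2Q = 49 + 6Q, which gives 64 = 8Q, so Q* = 8 and P* = 113 - 2(8) = 97.
The supply curve's price intercept is 49, so PS = (1/2)(Q*)(P* - 49) = (1/2)(8)(48) = 192.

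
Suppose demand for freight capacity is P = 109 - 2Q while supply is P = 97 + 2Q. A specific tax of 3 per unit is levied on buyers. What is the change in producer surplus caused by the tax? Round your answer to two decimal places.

Pre-tax equilibrium: 109 - 2Q = 97 + 2Q gives Q* = 3, P* = 103.
A tax on buyers shifts demand down by 3: (109 - 3) - 2Q = 97 + 2Q, so Q_t = 2.25. Buyers pay P_b = 104.5; sellers receive P_s = P_b - 3 = 101.5.
Producers lose the trapezoid between P_s and P* out to Q_t plus the triangle from Q_t to Q*: change in PS = 5.0625 - 9 = -3.9375.

-3.94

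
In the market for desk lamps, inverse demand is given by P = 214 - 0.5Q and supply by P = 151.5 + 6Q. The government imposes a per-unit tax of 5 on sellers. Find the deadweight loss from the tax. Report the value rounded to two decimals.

Without the tax, 214 - 0.5Q = 151.5 + 6Q so Q* = 9.6154 and P* = 209.1923.
A tax on sellers shifts supply up by 5: 214 - 0.5Q = 151.5 + 6Q + 5, so Q_t = 8.8462. Buyers pay P_b = 209.5769; sellers receive P_s = P_b - 5 = 204.5769.
Deadweight loss is the triangle between the curves from Q_t to Q*: (1/2)(9.6154 - 8.8462)(5) = 1.9231.

1.92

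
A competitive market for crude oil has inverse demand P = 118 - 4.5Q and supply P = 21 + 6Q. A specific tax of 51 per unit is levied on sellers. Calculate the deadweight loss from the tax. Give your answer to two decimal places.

123.86

Pre-tax equilibrium: 118 - 4.5Q = 21 + 6Q gives Q* = 9.2381, P* = 76.4286.
A tax on sellers shifts supply up by 51: 118 - 4.5Q = 21 + 6Q + 51, so Q_t = 4.381. Buyers pay P_b = 98.2857; sellers receive P_s = P_b - 51 = 47.2857.
The welfare triangle lost has base Q* - Q_t = 4.8571 and height t = 51, so DWL = (1/2)(4.8571)(51) = 123.8571.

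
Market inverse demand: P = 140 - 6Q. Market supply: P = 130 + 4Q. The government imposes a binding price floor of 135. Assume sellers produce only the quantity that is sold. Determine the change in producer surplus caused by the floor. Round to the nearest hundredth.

0.78

Without the control, 140 - 6Q = 130 + 4Q so Q* = 1 and P* = 134.
At P = 135, buyers demand (140 - 135)/6 = 0.8333 while sellers would supply more, so the quantity traded is 0.8333 at price 135.
PS goes from (1/2)(1)(4) = 2 to 2.7778 (computed as (135 - 130)(0.8333) - (1/2)(4)(0.8333)^2), a change of 0.7778.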